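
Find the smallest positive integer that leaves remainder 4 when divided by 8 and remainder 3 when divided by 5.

28

x ≡ 3 (mod 5) gives x ∈ {3, 8, 13, 18, 23, 28}.
The first of these with x mod 8 = 4 is 28.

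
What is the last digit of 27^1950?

9

Last digits of 7^n: 7, 9, 3, 1 (period 4).
1950 leaves remainder 2 on division by 4, so 27^1950 ends in 9.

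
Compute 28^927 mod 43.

22

Successive squares of 28 mod 43: 28^1≡28, 28^2≡10, 28^4≡14, 28^8≡24, 28^16≡17, 28^32≡31, 28^64≡15, 28^128≡10, 28^256≡14, 28^512≡24.
Since 927 = 1 + 2 + 4 + 8 + 16 + 128 + 256 + 512 in binary, 28^927 ≡ 28·10·14·24·17·10·14·24 ≡ 22 (mod 43).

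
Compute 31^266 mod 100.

Square-and-reduce mod 100: 31^1≡31, 31^2≡61, 31^4≡21, 31^8≡41, 31^16≡81, 31^32≡61, 31^64≡21, 31^128≡41, 31^256≡81.
Since 266 = 2 + 8 + 256 in binary, 31^266 ≡ 61·41·81 ≡ 81 (mod 100).

81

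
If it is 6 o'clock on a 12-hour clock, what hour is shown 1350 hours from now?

12

1350 − 112·12 = 6, so 1350 ≡ 6 (mod 12).
6 + 6 → 12 on a 12-hour dial.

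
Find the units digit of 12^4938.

The units digit of 12^n cycles with period 4: 2, 4, 8, 6, …
4938 leaves remainder 2 on division by 4, so 12^4938 ends in 4.

4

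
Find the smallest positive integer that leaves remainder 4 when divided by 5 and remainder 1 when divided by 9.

x ≡ 4 (mod 5) gives x ∈ {4, 9, 14, 19}.
The first of these with x mod 9 = 1 is 19.

19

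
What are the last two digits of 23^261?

23

Successive squares of 23 mod 100: 23^1≡23, 23^2≡29, 23^4≡41, 23^8≡81, 23^16≡61, 23^32≡21, 23^64≡41, 23^128≡81, 23^256≡61.
Since 261 = 1 + 4 + 256 in binary, 23^261 ≡ 23·41·61 ≡ 23 (mod 100).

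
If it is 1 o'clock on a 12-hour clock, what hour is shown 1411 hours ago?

1411 − 117·12 = 7, so 1411 ≡ 7 (mod 12).
1 − 7 → 6 on a 12-hour dial.

6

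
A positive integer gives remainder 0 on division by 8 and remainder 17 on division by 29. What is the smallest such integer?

104

x ≡ 0 (mod 8) gives x ∈ {0, 8, 16, 24, 32, 40, 48, 56, …}.
The first of these with x mod 29 = 17 is 104.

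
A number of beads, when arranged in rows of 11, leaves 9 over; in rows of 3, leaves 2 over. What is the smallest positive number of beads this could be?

20

Since 3·4 ≡ 1 (mod 11), take x = 2 + 3·((9−2)·4 mod 11) = 2 + 3·6 = 20.
Check: 20 mod 11 = 9, 20 mod 3 = 2.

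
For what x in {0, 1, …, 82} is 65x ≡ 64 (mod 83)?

The inverse of 65 mod 83 is 23 (since 65·23 = 1495 ≡ 1).
Multiplying both sides by 23: x ≡ 23·64 = 1472 ≡ 61 (mod 83).

61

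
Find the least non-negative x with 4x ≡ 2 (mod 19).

4⁻¹ ≡ 5 (mod 19) because 4·5 = 20 = 1·19 + 1.
So x ≡ 5·2 = 10 ≡ 10 (mod 19).

10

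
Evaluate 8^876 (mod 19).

1

Square-and-reduce mod 19: 8^1≡8, 8^2≡7, 8^4≡11, 8^8≡7, 8^16≡11, 8^32≡7, 8^64≡11, 8^128≡7, 8^256≡11, 8^512≡7.
Since 876 = 4 + 8 + 32 + 64 + 256 + 512 in binary, 8^876 ≡ 11·7·7·11·11·7 ≡ 1 (mod 19).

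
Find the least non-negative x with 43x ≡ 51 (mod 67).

23

43⁻¹ ≡ 53 (mod 67) because 43·53 = 2279 = 34·67 + 1.
Multiplying both sides by 53: x ≡ 53·51 = 2703 ≡ 23 (mod 67).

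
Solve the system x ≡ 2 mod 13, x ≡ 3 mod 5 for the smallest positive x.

Since 5·8 ≡ 1 (mod 13), take x = 3 + 5·((2−3)·8 mod 13) = 3 + 5·5 = 28.
Check: 28 mod 13 = 2, 28 mod 5 = 3.

28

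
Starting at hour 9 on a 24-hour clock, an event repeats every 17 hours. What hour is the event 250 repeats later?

11

250·17 = 4250.
4250 mod 24 = 2 (since 177·24 = 4248).
(9 + 2) mod 24 = 11.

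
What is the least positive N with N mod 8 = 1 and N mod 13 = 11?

89

Since 13·5 ≡ 1 (mod 8), take x = 11 + 13·((1−11)·5 mod 8) = 11 + 13·6 = 89.
Check: 89 mod 8 = 1, 89 mod 13 = 11.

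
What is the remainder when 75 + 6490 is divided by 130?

6490 = 49·130 + 120, so 6490 mod 130 = 120.
(75 + 120) mod 130 = 65.

65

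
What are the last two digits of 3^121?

By repeated squaring mod 100: 3^1≡3, 3^2≡9, 3^4≡81, 3^8≡61, 3^16≡21, 3^32≡41, 3^64≡81.
Since 121 = 1 + 8 + 16 + 32 + 64 in binary, 3^121 ≡ 3·61·21·41·81 ≡ 3 (mod 100).

03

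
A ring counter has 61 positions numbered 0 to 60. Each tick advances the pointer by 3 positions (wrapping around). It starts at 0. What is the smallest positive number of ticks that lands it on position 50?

3⁻¹ ≡ 41 (mod 61) because 3·41 = 123 = 2·61 + 1.
Multiplying both sides by 41: x ≡ 41·50 = 2050 ≡ 37 (mod 61).

37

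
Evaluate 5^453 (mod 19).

11

Square-and-reduce mod 19: 5^1≡5, 5^2≡6, 5^4≡17, 5^8≡4, 5^16≡16, 5^32≡9, 5^64≡5, 5^128≡6, 5^256≡17.
453 = 1 + 4 + 64 + 128 + 256, so 5^453 ≡ 5·17·5·6·17 ≡ 11 (mod 19).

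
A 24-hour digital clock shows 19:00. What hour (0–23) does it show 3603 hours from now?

3603 = 150·24 + 3, so 3603 mod 24 = 3.
(19 + 3) mod 24 = 22.

22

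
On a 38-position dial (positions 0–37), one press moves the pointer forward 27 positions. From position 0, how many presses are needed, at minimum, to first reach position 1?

27·31 = 837 = 22·38 + 1, so 27⁻¹ ≡ 31 (mod 38).

31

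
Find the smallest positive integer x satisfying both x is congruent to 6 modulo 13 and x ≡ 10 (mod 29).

97

Since 29·9 ≡ 1 (mod 13), take x = 10 + 29·((6−10)·9 mod 13) = 10 + 29·3 = 97.
Check: 97 mod 13 = 6, 97 mod 29 = 10.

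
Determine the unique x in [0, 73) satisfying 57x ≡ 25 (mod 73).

57⁻¹ ≡ 41 (mod 73) because 57·41 = 2337 = 32·73 + 1.
So x ≡ 41·25 = 1025 ≡ 3 (mod 73).
Check: 57·3 = 171 = 2·73 + 25.

3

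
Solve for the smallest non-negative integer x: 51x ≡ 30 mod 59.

The inverse of 51 mod 59 is 22 (since 51·22 = 1122 ≡ 1).
So x ≡ 22·30 = 660 ≡ 11 (mod 59).
Check: 51·11 = 561 = 9·59 + 30.

11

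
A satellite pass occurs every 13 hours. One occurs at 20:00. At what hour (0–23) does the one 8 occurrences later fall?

4

8·13 = 104.
104 − 4·24 = 8, so 104 ≡ 8 (mod 24).
(20 + 8) mod 24 = 4.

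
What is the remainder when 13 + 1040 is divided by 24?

1040 − 43·24 = 8, so 1040 ≡ 8 (mod 24).
(13 + 8) mod 24 = 21.

21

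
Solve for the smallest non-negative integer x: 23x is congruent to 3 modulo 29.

14

23⁻¹ ≡ 24 (mod 29) because 23·24 = 552 = 19·29 + 1.
So x ≡ 24·3 = 72 ≡ 14 (mod 29).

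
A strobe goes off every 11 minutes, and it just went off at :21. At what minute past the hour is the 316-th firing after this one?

17

316·11 = 3476.
Dividing 3476 by 60 gives quotient 57 and remainder 56.
(21 + 56) mod 60 = 17.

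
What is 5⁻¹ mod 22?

9

22 = 4·5 + 2
5 = 2·2 + 1
2 = 2·1 + 0
Back-substituting gives 5·9 ≡ 1 (mod 22).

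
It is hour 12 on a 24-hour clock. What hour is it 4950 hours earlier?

6

4950 = 206·24 + 6, so 4950 mod 24 = 6.
(12 − 6) mod 24 = 6.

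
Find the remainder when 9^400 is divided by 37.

Successive squares of 9 mod 37: 9^1≡9, 9^2≡7, 9^4≡12, 9^8≡33, 9^16≡16, 9^32≡34, 9^64≡9, 9^128≡7, 9^256≡12.
400 = 16 + 128 + 256, so 9^400 ≡ 16·7·12 ≡ 12 (mod 37).

12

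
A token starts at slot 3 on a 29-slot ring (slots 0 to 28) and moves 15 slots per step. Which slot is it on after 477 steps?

24

477·15 = 7155.
Dividing 7155 by 29 gives quotient 246 and remainder 21.
(3 + 21) mod 29 = 24.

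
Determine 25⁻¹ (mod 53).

17

25·17 = 425 = 8·53 + 1, so 25⁻¹ ≡ 17 (mod 53).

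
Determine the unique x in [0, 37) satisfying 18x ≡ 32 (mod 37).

10

The inverse of 18 mod 37 is 35 (since 18·35 = 630 ≡ 1).
So x ≡ 35·32 = 1120 ≡ 10 (mod 37).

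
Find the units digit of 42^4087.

Last digits of 2^n: 2, 4, 8, 6 (period 4).
4087 leaves remainder 3 on division by 4, so 42^4087 ends in 8.

8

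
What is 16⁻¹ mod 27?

22

16·22 = 352 = 13·27 + 1, so 16⁻¹ ≡ 22 (mod 27).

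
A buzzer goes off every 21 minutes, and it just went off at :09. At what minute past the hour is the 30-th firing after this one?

30·21 = 630.
Dividing 630 by 60 gives quotient 10 and remainder 30.
(9 + 30) mod 60 = 39.

39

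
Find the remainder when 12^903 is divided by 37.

26

Square-and-reduce mod 37: 12^1≡12, 12^2≡33, 12^4≡16, 12^8≡34, 12^16≡9, 12^32≡7, 12^64≡12, 12^128≡33, 12^256≡16, 12^512≡34.
Since 903 = 1 + 2 + 4 + 128 + 256 + 512 in binary, 12^903 ≡ 12·33·16·33·16·34 ≡ 26 (mod 37).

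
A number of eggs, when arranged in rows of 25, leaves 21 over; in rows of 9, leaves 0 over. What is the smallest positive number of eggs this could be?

171

x ≡ 0 (mod 9) gives x ∈ {0, 9, 18, 27, 36, 45, 54, 63, …}.
The first of these with x mod 25 = 21 is 171.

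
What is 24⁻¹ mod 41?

12

24·12 = 288 = 7·41 + 1, so 24⁻¹ ≡ 12 (mod 41).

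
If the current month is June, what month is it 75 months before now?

March

75 = 6·12 + 3, so 75 mod 12 = 3.
June − 3 months → March.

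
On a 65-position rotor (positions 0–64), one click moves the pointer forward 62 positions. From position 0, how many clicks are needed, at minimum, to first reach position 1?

43

65 = 1·62 + 3
62 = 20·3 + 2
3 = 1·2 + 1
2 = 2·1 + 0
Back-substituting gives 62·43 ≡ 1 (mod 65).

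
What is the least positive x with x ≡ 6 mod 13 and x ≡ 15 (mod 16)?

175

x ≡ 6 (mod 13) gives x ∈ {6, 19, 32, 45, 58, 71, 84, 97, …}.
The first of these with x mod 16 = 15 is 175.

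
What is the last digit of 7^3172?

1

Last digits of 7^n: 7, 9, 3, 1 (period 4).
3172 leaves remainder 0 on division by 4, so 7^3172 ends in 1.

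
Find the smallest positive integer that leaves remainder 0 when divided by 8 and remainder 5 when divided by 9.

32

Since 9·1 ≡ 1 (mod 8), take x = 5 + 9·((0−5)·1 mod 8) = 5 + 9·3 = 32.
Check: 32 mod 8 = 0, 32 mod 9 = 5.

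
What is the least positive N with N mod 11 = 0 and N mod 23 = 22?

22

x ≡ 0 (mod 11) gives x ∈ {0, 11, 22}.
The first of these with x mod 23 = 22 is 22.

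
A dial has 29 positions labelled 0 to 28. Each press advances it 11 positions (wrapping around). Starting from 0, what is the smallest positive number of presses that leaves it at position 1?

11·8 = 88 = 3·29 + 1, so 11⁻¹ ≡ 8 (mod 29).

8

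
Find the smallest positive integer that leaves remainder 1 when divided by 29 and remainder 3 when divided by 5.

x ≡ 3 (mod 5) gives x ∈ {3, 8, 13, 18, 23, 28, 33, 38, …}.
The first of these with x mod 29 = 1 is 88.

88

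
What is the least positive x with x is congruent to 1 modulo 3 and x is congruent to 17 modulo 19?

x ≡ 1 (mod 3) gives x ∈ {1, 4, 7, 10, 13, 16, 19, 22, …}.
The first of these with x mod 19 = 17 is 55.

55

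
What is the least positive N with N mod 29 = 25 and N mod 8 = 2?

170

x ≡ 2 (mod 8) gives x ∈ {2, 10, 18, 26, 34, 42, 50, 58, …}.
The first of these with x mod 29 = 25 is 170.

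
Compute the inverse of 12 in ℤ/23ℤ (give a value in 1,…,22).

2

12·2 = 24 = 1·23 + 1, so 12⁻¹ ≡ 2 (mod 23).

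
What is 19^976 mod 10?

Powers of 9 mod 10 repeat with period 2: 9, 1.
976 leaves remainder 0 on division by 2, so 19^976 ends in 1.

1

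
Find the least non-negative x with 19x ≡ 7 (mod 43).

19⁻¹ ≡ 34 (mod 43) because 19·34 = 646 = 15·43 + 1.
So x ≡ 34·7 = 238 ≡ 23 (mod 43).
Check: 19·23 = 437 = 10·43 + 7.

23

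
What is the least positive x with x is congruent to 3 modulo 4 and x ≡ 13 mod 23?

59

x ≡ 3 (mod 4) gives x ∈ {3, 7, 11, 15, 19, 23, 27, 31, …}.
The first of these with x mod 23 = 13 is 59.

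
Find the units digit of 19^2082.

1

Last digits of 9^n: 9, 1 (period 2).
2082 leaves remainder 0 on division by 2, so 19^2082 ends in 1.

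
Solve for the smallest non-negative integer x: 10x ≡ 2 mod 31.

25

10⁻¹ ≡ 28 (mod 31) because 10·28 = 280 = 9·31 + 1.
Multiplying both sides by 28: x ≡ 28·2 = 56 ≡ 25 (mod 31).
Check: 10·25 = 250 = 8·31 + 2.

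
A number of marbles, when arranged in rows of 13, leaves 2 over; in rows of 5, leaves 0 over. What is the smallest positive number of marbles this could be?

15

Since 5·8 ≡ 1 (mod 13), take x = 0 + 5·((2−0)·8 mod 13) = 0 + 5·3 = 15.
Check: 15 mod 13 = 2, 15 mod 5 = 0.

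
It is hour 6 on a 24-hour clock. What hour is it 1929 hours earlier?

21

Dividing 1929 by 24 gives quotient 80 and remainder 9.
(6 − 9) mod 24 = 21.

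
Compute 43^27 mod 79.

41

Successive squares of 43 mod 79: 43^1≡43, 43^2≡32, 43^4≡76, 43^8≡9, 43^16≡2.
27 = 1 + 2 + 8 + 16, so 43^27 ≡ 43·32·9·2 ≡ 41 (mod 79).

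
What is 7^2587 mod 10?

3

The units digit of 7^n cycles with period 4: 7, 9, 3, 1, …
2587 mod 4 = 3, so the last digit matches 7^3 = 3.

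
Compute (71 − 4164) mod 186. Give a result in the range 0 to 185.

185

4164 mod 186 = 72 (since 22·186 = 4092).
(71 − 72) mod 186 = 185.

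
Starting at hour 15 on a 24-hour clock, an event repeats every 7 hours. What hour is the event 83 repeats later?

83·7 = 581.
581 − 24·24 = 5, so 581 ≡ 5 (mod 24).
(15 + 5) mod 24 = 20.

20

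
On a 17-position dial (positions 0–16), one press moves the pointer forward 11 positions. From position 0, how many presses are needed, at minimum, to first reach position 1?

14

11·14 = 154 = 9·17 + 1, so 11⁻¹ ≡ 14 (mod 17).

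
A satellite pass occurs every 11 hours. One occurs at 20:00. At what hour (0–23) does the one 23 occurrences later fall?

9

23·11 = 253.
253 = 10·24 + 13, so 253 mod 24 = 13.
(20 + 13) mod 24 = 9.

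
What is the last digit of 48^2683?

Powers of 8 mod 10 repeat with period 4: 8, 4, 2, 6.
2683 leaves remainder 3 on division by 4, so 48^2683 ends in 2.

2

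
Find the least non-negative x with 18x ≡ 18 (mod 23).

The inverse of 18 mod 23 is 9 (since 18·9 = 162 ≡ 1).
Multiplying both sides by 9: x ≡ 9·18 = 162 ≡ 1 (mod 23).

1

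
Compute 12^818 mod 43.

By repeated squaring mod 43: 12^1≡12, 12^2≡15, 12^4≡10, 12^8≡14, 12^16≡24, 12^32≡17, 12^64≡31, 12^128≡15, 12^256≡10, 12^512≡14.
Since 818 = 2 + 16 + 32 + 256 + 512 in binary, 12^818 ≡ 15·24·17·10·14 ≡ 25 (mod 43).

25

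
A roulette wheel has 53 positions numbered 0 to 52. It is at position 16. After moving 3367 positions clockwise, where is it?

44

Dividing 3367 by 53 gives quotient 63 and remainder 28.
(16 + 28) mod 53 = 44.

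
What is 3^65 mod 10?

Last digits of 3^n: 3, 9, 7, 1 (period 4).
65 mod 4 = 1, so the last digit matches 3^1 = 3.

3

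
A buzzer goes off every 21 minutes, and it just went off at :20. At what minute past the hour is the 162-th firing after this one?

2

162·21 = 3402.
3402 − 56·60 = 42, so 3402 ≡ 42 (mod 60).
(20 + 42) mod 60 = 2.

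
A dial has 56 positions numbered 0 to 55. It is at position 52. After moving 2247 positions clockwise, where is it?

2247 − 40·56 = 7, so 2247 ≡ 7 (mod 56).
(52 + 7) mod 56 = 3.

3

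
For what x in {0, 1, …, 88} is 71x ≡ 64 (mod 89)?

36

71⁻¹ ≡ 84 (mod 89) because 71·84 = 5964 = 67·89 + 1.
Multiplying both sides by 84: x ≡ 84·64 = 5376 ≡ 36 (mod 89).
Check: 71·36 = 2556 = 28·89 + 64.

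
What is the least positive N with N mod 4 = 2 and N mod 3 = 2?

x ≡ 2 (mod 3) gives x ∈ {2}.
The first of these with x mod 4 = 2 is 2.

2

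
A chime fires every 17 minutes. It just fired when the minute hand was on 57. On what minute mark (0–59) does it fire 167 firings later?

167·17 = 2839.
2839 mod 60 = 19 (since 47·60 = 2820).
(57 + 19) mod 60 = 16.

16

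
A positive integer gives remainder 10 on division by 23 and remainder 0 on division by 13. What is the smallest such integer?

Since 13·16 ≡ 1 (mod 23), take x = 0 + 13·((10−0)·16 mod 23) = 0 + 13·22 = 286.
Check: 286 mod 23 = 10, 286 mod 13 = 0.

286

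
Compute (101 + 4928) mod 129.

127

Dividing 4928 by 129 gives quotient 38 and remainder 26.
(101 + 26) mod 129 = 127.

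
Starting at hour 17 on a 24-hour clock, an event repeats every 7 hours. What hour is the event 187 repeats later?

6

187·7 = 1309.
Dividing 1309 by 24 gives quotient 54 and remainder 13.
(17 + 13) mod 24 = 6.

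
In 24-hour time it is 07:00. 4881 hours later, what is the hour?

16

Dividing 4881 by 24 gives quotient 203 and remainder 9.
(7 + 9) mod 24 = 16.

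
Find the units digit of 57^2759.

The units digit of 57^n cycles with period 4: 7, 9, 3, 1, …
2759 leaves remainder 3 on division by 4, so 57^2759 ends in 3.

3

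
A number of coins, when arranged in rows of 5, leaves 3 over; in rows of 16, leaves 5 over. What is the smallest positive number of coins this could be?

53

x ≡ 3 (mod 5) gives x ∈ {3, 8, 13, 18, 23, 28, 33, 38, …}.
The first of these with x mod 16 = 5 is 53.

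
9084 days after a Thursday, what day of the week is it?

9084 mod 7 = 5 (since 1297·7 = 9079).
Thursday + 5 days → Tuesday.

Tuesday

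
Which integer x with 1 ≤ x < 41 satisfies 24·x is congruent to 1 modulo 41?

12

41 = 1·24 + 17
24 = 1·17 + 7
17 = 2·7 + 3
7 = 2·3 + 1
3 = 3·1 + 0
Back-substituting gives 24·12 ≡ 1 (mod 41).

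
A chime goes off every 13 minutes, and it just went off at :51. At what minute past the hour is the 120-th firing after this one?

120·13 = 1560.
Dividing 1560 by 60 gives quotient 26 and remainder 0.
(51 + 0) mod 60 = 51.

51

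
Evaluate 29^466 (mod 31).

Successive squares of 29 mod 31: 29^1≡29, 29^2≡4, 29^4≡16, 29^8≡8, 29^16≡2, 29^32≡4, 29^64≡16, 29^128≡8, 29^256≡2.
466 = 2 + 16 + 64 + 128 + 256, so 29^466 ≡ 4·2·16·8·2 ≡ 2 (mod 31).

2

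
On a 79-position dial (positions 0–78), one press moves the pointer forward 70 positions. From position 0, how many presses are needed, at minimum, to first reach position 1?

35

70·35 = 2450 = 31·79 + 1, so 70⁻¹ ≡ 35 (mod 79).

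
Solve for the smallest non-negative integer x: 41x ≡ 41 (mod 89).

41⁻¹ ≡ 76 (mod 89) because 41·76 = 3116 = 35·89 + 1.
So x ≡ 76·41 = 3116 ≡ 1 (mod 89).

1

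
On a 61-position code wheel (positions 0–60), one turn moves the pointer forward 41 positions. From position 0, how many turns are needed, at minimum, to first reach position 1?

3

41·3 = 123 = 2·61 + 1, so 41⁻¹ ≡ 3 (mod 61).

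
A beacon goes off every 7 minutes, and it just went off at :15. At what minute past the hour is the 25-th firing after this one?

10

25·7 = 175.
Dividing 175 by 60 gives quotient 2 and remainder 55.
(15 + 55) mod 60 = 10.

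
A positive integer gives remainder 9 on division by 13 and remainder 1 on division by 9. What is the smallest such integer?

100

x ≡ 1 (mod 9) gives x ∈ {1, 10, 19, 28, 37, 46, 55, 64, …}.
The first of these with x mod 13 = 9 is 100.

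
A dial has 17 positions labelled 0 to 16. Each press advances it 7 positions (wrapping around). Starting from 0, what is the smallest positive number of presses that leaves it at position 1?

5

7·5 = 35 = 2·17 + 1, so 7⁻¹ ≡ 5 (mod 17).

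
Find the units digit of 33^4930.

9

Last digits of 3^n: 3, 9, 7, 1 (period 4).
4930 leaves remainder 2 on division by 4, so 33^4930 ends in 9.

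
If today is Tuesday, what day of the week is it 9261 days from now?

Tuesday

Dividing 9261 by 7 gives quotient 1323 and remainder 0.
Tuesday + 0 days → Tuesday.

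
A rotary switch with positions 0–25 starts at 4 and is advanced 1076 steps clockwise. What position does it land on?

Dividing 1076 by 26 gives quotient 41 and remainder 10.
(4 + 10) mod 26 = 14.

14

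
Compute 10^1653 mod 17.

By repeated squaring mod 17: 10^1≡10, 10^2≡15, 10^4≡4, 10^8≡16, 10^16≡1, 10^32≡1, 10^64≡1, 10^128≡1, 10^256≡1, 10^512≡1, 10^1024≡1.
Since 1653 = 1 + 4 + 16 + 32 + 64 + 512 + 1024 in binary, 10^1653 ≡ 10·4·1·1·1·1·1 ≡ 6 (mod 17).

6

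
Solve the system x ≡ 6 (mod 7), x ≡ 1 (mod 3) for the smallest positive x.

13

x ≡ 1 (mod 3) gives x ∈ {1, 4, 7, 10, 13}.
The first of these with x mod 7 = 6 is 13.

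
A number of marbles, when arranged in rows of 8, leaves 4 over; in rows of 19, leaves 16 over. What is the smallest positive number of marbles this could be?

Since 19·3 ≡ 1 (mod 8), take x = 16 + 19·((4−16)·3 mod 8) = 16 + 19·4 = 92.
Check: 92 mod 8 = 4, 92 mod 19 = 16.

92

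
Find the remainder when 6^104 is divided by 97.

61

Square-and-reduce mod 97: 6^1≡6, 6^2≡36, 6^4≡35, 6^8≡61, 6^16≡35, 6^32≡61, 6^64≡35.
104 = 8 + 32 + 64, so 6^104 ≡ 61·61·35 ≡ 61 (mod 97).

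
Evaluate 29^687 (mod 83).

Successive squares of 29 mod 83: 29^1≡29, 29^2≡11, 29^4≡38, 29^8≡33, 29^16≡10, 29^32≡17, 29^64≡40, 29^128≡23, 29^256≡31, 29^512≡48.
Since 687 = 1 + 2 + 4 + 8 + 32 + 128 + 512 in binary, 29^687 ≡ 29·11·38·33·17·23·48 ≡ 75 (mod 83).

75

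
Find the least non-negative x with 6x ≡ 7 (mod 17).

4

6⁻¹ ≡ 3 (mod 17) because 6·3 = 18 = 1·17 + 1.
Multiplying both sides by 3: x ≡ 3·7 = 21 ≡ 4 (mod 17).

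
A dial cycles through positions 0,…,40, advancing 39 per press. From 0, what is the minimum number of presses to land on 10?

36

39⁻¹ ≡ 20 (mod 41) because 39·20 = 780 = 19·41 + 1.
So x ≡ 20·10 = 200 ≡ 36 (mod 41).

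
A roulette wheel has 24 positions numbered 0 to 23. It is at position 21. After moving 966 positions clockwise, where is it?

966 mod 24 = 6 (since 40·24 = 960).
(21 + 6) mod 24 = 3.

3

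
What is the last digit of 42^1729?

Last digits of 2^n: 2, 4, 8, 6 (period 4).
1729 leaves remainder 1 on division by 4, so 42^1729 ends in 2.

2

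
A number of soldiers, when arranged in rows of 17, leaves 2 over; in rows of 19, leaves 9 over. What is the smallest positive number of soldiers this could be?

104

x ≡ 2 (mod 17) gives x ∈ {2, 19, 36, 53, 70, 87, 104}.
The first of these with x mod 19 = 9 is 104.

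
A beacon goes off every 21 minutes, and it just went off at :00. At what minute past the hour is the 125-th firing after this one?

45

125·21 = 2625.
2625 = 43·60 + 45, so 2625 mod 60 = 45.
(0 + 45) mod 60 = 45.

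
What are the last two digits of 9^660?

01

Successive squares of 9 mod 100: 9^1≡9, 9^2≡81, 9^4≡61, 9^8≡21, 9^16≡41, 9^32≡81, 9^64≡61, 9^128≡21, 9^256≡41, 9^512≡81.
660 = 4 + 16 + 128 + 512, so 9^660 ≡ 61·41·21·81 ≡ 1 (mod 100).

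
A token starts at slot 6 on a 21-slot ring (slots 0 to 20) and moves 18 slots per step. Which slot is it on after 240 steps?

240·18 = 4320.
4320 mod 21 = 15 (since 205·21 = 4305).
(6 + 15) mod 21 = 0.

0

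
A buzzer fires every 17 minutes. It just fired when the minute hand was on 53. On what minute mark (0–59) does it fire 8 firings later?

8·17 = 136.
Dividing 136 by 60 gives quotient 2 and remainder 16.
(53 + 16) mod 60 = 9.

9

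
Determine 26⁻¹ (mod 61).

61 = 2·26 + 9
26 = 2·9 + 8
9 = 1·8 + 1
8 = 8·1 + 0
Back-substituting gives 26·54 ≡ 1 (mod 61).

54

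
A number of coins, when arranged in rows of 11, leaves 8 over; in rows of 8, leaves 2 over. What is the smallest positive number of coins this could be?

x ≡ 2 (mod 8) gives x ∈ {2, 10, 18, 26, 34, 42, 50, 58, …}.
The first of these with x mod 11 = 8 is 74.

74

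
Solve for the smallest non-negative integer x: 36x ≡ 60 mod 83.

57

The inverse of 36 mod 83 is 30 (since 36·30 = 1080 ≡ 1).
Multiplying both sides by 30: x ≡ 30·60 = 1800 ≡ 57 (mod 83).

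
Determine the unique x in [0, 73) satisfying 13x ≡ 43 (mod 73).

The inverse of 13 mod 73 is 45 (since 13·45 = 585 ≡ 1).
So x ≡ 45·43 = 1935 ≡ 37 (mod 73).
Check: 13·37 = 481 = 6·73 + 43.

37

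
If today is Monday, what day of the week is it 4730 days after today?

Saturday

4730 mod 7 = 5 (since 675·7 = 4725).
Monday + 5 days → Saturday.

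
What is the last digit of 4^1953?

The units digit of 4^n cycles with period 2: 4, 6, …
1953 mod 2 = 1, so the last digit matches 4^1 = 4.

4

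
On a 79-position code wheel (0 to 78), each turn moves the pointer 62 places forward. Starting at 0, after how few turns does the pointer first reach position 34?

62⁻¹ ≡ 65 (mod 79) because 62·65 = 4030 = 51·79 + 1.
Multiplying both sides by 65: x ≡ 65·34 = 2210 ≡ 77 (mod 79).

77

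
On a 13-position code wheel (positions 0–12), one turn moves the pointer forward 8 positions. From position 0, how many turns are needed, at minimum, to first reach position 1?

13 = 1·8 + 5
8 = 1·5 + 3
5 = 1·3 + 2
3 = 1·2 + 1
2 = 2·1 + 0
Back-substituting gives 8·5 ≡ 1 (mod 13).

5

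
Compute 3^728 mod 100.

Successive squares of 3 mod 100: 3^1≡3, 3^2≡9, 3^4≡81, 3^8≡61, 3^16≡21, 3^32≡41, 3^64≡81, 3^128≡61, 3^256≡21, 3^512≡41.
728 = 8 + 16 + 64 + 128 + 512, so 3^728 ≡ 61·21·81·61·41 ≡ 61 (mod 100).

61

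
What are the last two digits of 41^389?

61

By repeated squaring mod 100: 41^1≡41, 41^2≡81, 41^4≡61, 41^8≡21, 41^16≡41, 41^32≡81, 41^64≡61, 41^128≡21, 41^256≡41.
389 = 1 + 4 + 128 + 256, so 41^389 ≡ 41·61·21·41 ≡ 61 (mod 100).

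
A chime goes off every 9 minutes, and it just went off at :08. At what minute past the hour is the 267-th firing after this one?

11

267·9 = 2403.
2403 mod 60 = 3 (since 40·60 = 2400).
(8 + 3) mod 60 = 11.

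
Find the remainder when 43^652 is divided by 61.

22

Successive squares of 43 mod 61: 43^1≡43, 43^2≡19, 43^4≡56, 43^8≡25, 43^16≡15, 43^32≡42, 43^64≡56, 43^128≡25, 43^256≡15, 43^512≡42.
Since 652 = 4 + 8 + 128 + 512 in binary, 43^652 ≡ 56·25·25·42 ≡ 22 (mod 61).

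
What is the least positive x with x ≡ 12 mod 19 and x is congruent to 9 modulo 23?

354

x ≡ 12 (mod 19) gives x ∈ {12, 31, 50, 69, 88, 107, 126, 145, …}.
The first of these with x mod 23 = 9 is 354.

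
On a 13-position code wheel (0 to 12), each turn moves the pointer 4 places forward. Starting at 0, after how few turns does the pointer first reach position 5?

11

The inverse of 4 mod 13 is 10 (since 4·10 = 40 ≡ 1).
Multiplying both sides by 10: x ≡ 10·5 = 50 ≡ 11 (mod 13).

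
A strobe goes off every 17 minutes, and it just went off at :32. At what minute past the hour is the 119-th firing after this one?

15

119·17 = 2023.
2023 = 33·60 + 43, so 2023 mod 60 = 43.
(32 + 43) mod 60 = 15.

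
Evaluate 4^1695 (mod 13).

12

Square-and-reduce mod 13: 4^1≡4, 4^2≡3, 4^4≡9, 4^8≡3, 4^16≡9, 4^32≡3, 4^64≡9, 4^128≡3, 4^256≡9, 4^512≡3, 4^1024≡9.
1695 = 1 + 2 + 4 + 8 + 16 + 128 + 512 + 1024, so 4^1695 ≡ 4·3·9·3·9·3·3·9 ≡ 12 (mod 13).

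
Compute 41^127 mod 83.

Successive squares of 41 mod 83: 41^1≡41, 41^2≡21, 41^4≡26, 41^8≡12, 41^16≡61, 41^32≡69, 41^64≡30.
127 = 1 + 2 + 4 + 8 + 16 + 32 + 64, so 41^127 ≡ 41·21·26·12·61·69·30 ≡ 26 (mod 83).

26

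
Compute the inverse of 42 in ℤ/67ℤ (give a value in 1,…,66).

67 = 1·42 + 25
42 = 1·25 + 17
25 = 1·17 + 8
17 = 2·8 + 1
8 = 8·1 + 0
Back-substituting gives 42·8 ≡ 1 (mod 67).

8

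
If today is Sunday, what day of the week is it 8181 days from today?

Dividing 8181 by 7 gives quotient 1168 and remainder 5.
Sunday + 5 days → Friday.

Friday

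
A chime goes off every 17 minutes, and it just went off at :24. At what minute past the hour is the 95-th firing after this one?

19

95·17 = 1615.
Dividing 1615 by 60 gives quotient 26 and remainder 55.
(24 + 55) mod 60 = 19.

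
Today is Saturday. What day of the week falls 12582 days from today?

12582 mod 7 = 3 (since 1797·7 = 12579).
Saturday + 3 days → Tuesday.

Tuesday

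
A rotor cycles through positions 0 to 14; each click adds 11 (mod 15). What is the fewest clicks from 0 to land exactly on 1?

11·11 = 121 = 8·15 + 1, so 11⁻¹ ≡ 11 (mod 15).

11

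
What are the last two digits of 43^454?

49

Successive squares of 43 mod 100: 43^1≡43, 43^2≡49, 43^4≡1, 43^8≡1, 43^16≡1, 43^32≡1, 43^64≡1, 43^128≡1, 43^256≡1.
454 = 2 + 4 + 64 + 128 + 256, so 43^454 ≡ 49·1·1·1·1 ≡ 49 (mod 100).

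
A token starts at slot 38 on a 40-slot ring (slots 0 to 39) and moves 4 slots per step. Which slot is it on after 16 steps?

22

16·4 = 64.
64 = 1·40 + 24, so 64 mod 40 = 24.
(38 + 24) mod 40 = 22.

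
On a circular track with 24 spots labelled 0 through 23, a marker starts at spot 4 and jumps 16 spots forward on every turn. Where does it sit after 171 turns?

4

171·16 = 2736.
2736 = 114·24 + 0, so 2736 mod 24 = 0.
(4 + 0) mod 24 = 4.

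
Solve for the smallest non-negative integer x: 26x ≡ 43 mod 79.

29

26⁻¹ ≡ 76 (mod 79) because 26·76 = 1976 = 25·79 + 1.
So x ≡ 76·43 = 3268 ≡ 29 (mod 79).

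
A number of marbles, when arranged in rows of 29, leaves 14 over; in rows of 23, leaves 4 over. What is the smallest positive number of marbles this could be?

188

Since 23·24 ≡ 1 (mod 29), take x = 4 + 23·((14−4)·24 mod 29) = 4 + 23·8 = 188.
Check: 188 mod 29 = 14, 188 mod 23 = 4.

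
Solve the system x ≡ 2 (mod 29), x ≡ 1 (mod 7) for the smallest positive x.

x ≡ 1 (mod 7) gives x ∈ {1, 8, 15, 22, 29, 36, 43, 50, …}.
The first of these with x mod 29 = 2 is 176.

176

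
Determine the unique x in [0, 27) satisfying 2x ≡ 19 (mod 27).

2⁻¹ ≡ 14 (mod 27) because 2·14 = 28 = 1·27 + 1.
So x ≡ 14·19 = 266 ≡ 23 (mod 27).

23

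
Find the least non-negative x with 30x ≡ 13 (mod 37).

14

30⁻¹ ≡ 21 (mod 37) because 30·21 = 630 = 17·37 + 1.
So x ≡ 21·13 = 273 ≡ 14 (mod 37).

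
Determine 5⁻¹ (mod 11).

5·9 = 45 = 4·11 + 1, so 5⁻¹ ≡ 9 (mod 11).

9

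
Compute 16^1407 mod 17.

Square-and-reduce mod 17: 16^1≡16, 16^2≡1, 16^4≡1, 16^8≡1, 16^16≡1, 16^32≡1, 16^64≡1, 16^128≡1, 16^256≡1, 16^512≡1, 16^1024≡1.
1407 = 1 + 2 + 4 + 8 + 16 + 32 + 64 + 256 + 1024, so 16^1407 ≡ 16·1·1·1·1·1·1·1·1 ≡ 16 (mod 17).

16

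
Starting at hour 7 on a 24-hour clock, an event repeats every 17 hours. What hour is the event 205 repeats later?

205·17 = 3485.
3485 − 145·24 = 5, so 3485 ≡ 5 (mod 24).
(7 + 5) mod 24 = 12.

12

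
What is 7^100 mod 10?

1

Last digits of 7^n: 7, 9, 3, 1 (period 4).
100 leaves remainder 0 on division by 4, so 7^100 ends in 1.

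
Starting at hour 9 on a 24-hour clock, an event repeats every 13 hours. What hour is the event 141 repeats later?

141·13 = 1833.
1833 mod 24 = 9 (since 76·24 = 1824).
(9 + 9) mod 24 = 18.

18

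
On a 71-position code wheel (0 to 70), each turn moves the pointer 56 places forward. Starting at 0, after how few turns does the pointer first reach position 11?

The inverse of 56 mod 71 is 52 (since 56·52 = 2912 ≡ 1).
Multiplying both sides by 52: x ≡ 52·11 = 572 ≡ 4 (mod 71).
Check: 56·4 = 224 = 3·71 + 11.

4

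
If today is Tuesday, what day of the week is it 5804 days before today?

Monday

5804 − 829·7 = 1, so 5804 ≡ 1 (mod 7).
Tuesday − 1 day → Monday.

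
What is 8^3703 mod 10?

Powers of 8 mod 10 repeat with period 4: 8, 4, 2, 6.
3703 leaves remainder 3 on division by 4, so 8^3703 ends in 2.

2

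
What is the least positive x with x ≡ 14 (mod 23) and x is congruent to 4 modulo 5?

14

x ≡ 4 (mod 5) gives x ∈ {4, 9, 14}.
The first of these with x mod 23 = 14 is 14.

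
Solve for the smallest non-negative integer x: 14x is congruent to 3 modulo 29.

23

14⁻¹ ≡ 27 (mod 29) because 14·27 = 378 = 13·29 + 1.
So x ≡ 27·3 = 81 ≡ 23 (mod 29).
Check: 14·23 = 322 = 11·29 + 3.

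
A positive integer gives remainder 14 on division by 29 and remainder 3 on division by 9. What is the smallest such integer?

246

Since 9·13 ≡ 1 (mod 29), take x = 3 + 9·((14−3)·13 mod 29) = 3 + 9·27 = 246.
Check: 246 mod 29 = 14, 246 mod 9 = 3.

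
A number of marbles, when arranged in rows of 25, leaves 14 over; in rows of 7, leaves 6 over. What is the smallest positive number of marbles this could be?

139

x ≡ 6 (mod 7) gives x ∈ {6, 13, 20, 27, 34, 41, 48, 55, …}.
The first of these with x mod 25 = 14 is 139.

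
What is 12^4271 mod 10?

8

Powers of 2 mod 10 repeat with period 4: 2, 4, 8, 6.
4271 leaves remainder 3 on division by 4, so 12^4271 ends in 8.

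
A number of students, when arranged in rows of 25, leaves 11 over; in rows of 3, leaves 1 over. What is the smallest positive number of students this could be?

61

Since 3·17 ≡ 1 (mod 25), take x = 1 + 3·((11−1)·17 mod 25) = 1 + 3·20 = 61.
Check: 61 mod 25 = 11, 61 mod 3 = 1.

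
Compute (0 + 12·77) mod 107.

68

12·77 = 924.
924 = 8·107 + 68, so 924 mod 107 = 68.
(0 + 68) mod 107 = 68.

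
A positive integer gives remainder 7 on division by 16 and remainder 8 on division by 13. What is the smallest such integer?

Since 13·5 ≡ 1 (mod 16), take x = 8 + 13·((7−8)·5 mod 16) = 8 + 13·11 = 151.
Check: 151 mod 16 = 7, 151 mod 13 = 8.

151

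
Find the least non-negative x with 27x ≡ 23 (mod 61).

37

The inverse of 27 mod 61 is 52 (since 27·52 = 1404 ≡ 1).
Multiplying both sides by 52: x ≡ 52·23 = 1196 ≡ 37 (mod 61).
Check: 27·37 = 999 = 16·61 + 23.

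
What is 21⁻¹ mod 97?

37

97 = 4·21 + 13
21 = 1·13 + 8
13 = 1·8 + 5
8 = 1·5 + 3
5 = 1·3 + 2
3 = 1·2 + 1
2 = 2·1 + 0
Back-substituting gives 21·37 ≡ 1 (mod 97).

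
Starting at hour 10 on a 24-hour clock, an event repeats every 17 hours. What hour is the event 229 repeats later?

15

229·17 = 3893.
3893 = 162·24 + 5, so 3893 mod 24 = 5.
(10 + 5) mod 24 = 15.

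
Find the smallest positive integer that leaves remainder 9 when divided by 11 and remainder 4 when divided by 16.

Since 16·9 ≡ 1 (mod 11), take x = 4 + 16·((9−4)·9 mod 11) = 4 + 16·1 = 20.
Check: 20 mod 11 = 9, 20 mod 16 = 4.

20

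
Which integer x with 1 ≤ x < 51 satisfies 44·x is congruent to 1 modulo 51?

51 = 1·44 + 7
44 = 6·7 + 2
7 = 3·2 + 1
2 = 2·1 + 0
Back-substituting gives 44·29 ≡ 1 (mod 51).

29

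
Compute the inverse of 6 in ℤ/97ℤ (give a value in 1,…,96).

6·81 = 486 = 5·97 + 1, so 6⁻¹ ≡ 81 (mod 97).

81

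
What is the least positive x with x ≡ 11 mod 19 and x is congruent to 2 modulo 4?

x ≡ 2 (mod 4) gives x ∈ {2, 6, 10, 14, 18, 22, 26, 30}.
The first of these with x mod 19 = 11 is 30.

30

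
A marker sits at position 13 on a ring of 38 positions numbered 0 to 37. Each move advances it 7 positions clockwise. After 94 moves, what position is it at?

94·7 = 658.
658 mod 38 = 12 (since 17·38 = 646).
(13 + 12) mod 38 = 25.

25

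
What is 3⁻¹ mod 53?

18

3·18 = 54 = 1·53 + 1, so 3⁻¹ ≡ 18 (mod 53).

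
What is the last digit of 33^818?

Powers of 3 mod 10 repeat with period 4: 3, 9, 7, 1.
818 mod 4 = 2, so the last digit matches 3^2 = 9.

9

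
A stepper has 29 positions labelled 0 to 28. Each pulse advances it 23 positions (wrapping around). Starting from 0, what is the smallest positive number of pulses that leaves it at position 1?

23·24 = 552 = 19·29 + 1, so 23⁻¹ ≡ 24 (mod 29).

24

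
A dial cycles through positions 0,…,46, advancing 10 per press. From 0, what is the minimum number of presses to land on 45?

The inverse of 10 mod 47 is 33 (since 10·33 = 330 ≡ 1).
Multiplying both sides by 33: x ≡ 33·45 = 1485 ≡ 28 (mod 47).

28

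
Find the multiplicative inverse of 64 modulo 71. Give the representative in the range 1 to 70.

10

64·10 = 640 = 9·71 + 1, so 64⁻¹ ≡ 10 (mod 71).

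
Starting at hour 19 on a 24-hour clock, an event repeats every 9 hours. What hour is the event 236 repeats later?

7

236·9 = 2124.
2124 mod 24 = 12 (since 88·24 = 2112).
(19 + 12) mod 24 = 7.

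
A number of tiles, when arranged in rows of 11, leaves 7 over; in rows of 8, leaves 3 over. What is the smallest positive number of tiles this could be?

Since 8·7 ≡ 1 (mod 11), take x = 3 + 8·((7−3)·7 mod 11) = 3 + 8·6 = 51.
Check: 51 mod 11 = 7, 51 mod 8 = 3.

51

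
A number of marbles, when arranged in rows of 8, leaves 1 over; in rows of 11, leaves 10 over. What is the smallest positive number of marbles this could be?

65

x ≡ 1 (mod 8) gives x ∈ {1, 9, 17, 25, 33, 41, 49, 57, …}.
The first of these with x mod 11 = 10 is 65.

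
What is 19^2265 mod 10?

9

Last digits of 9^n: 9, 1 (period 2).
2265 mod 2 = 1, so the last digit matches 9^1 = 9.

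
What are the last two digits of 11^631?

11

Successive squares of 11 mod 100: 11^1≡11, 11^2≡21, 11^4≡41, 11^8≡81, 11^16≡61, 11^32≡21, 11^64≡41, 11^128≡81, 11^256≡61, 11^512≡21.
Since 631 = 1 + 2 + 4 + 16 + 32 + 64 + 512 in binary, 11^631 ≡ 11·21·41·61·21·41·21 ≡ 11 (mod 100).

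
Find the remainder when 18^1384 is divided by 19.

1

Successive squares of 18 mod 19: 18^1≡18, 18^2≡1, 18^4≡1, 18^8≡1, 18^16≡1, 18^32≡1, 18^64≡1, 18^128≡1, 18^256≡1, 18^512≡1, 18^1024≡1.
1384 = 8 + 32 + 64 + 256 + 1024, so 18^1384 ≡ 1·1·1·1·1 ≡ 1 (mod 19).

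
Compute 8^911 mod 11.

Square-and-reduce mod 11: 8^1≡8, 8^2≡9, 8^4≡4, 8^8≡5, 8^16≡3, 8^32≡9, 8^64≡4, 8^128≡5, 8^256≡3, 8^512≡9.
911 = 1 + 2 + 4 + 8 + 128 + 256 + 512, so 8^911 ≡ 8·9·4·5·5·3·9 ≡ 8 (mod 11).

8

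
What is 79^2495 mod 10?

The units digit of 79^n cycles with period 2: 9, 1, …
2495 mod 2 = 1, so the last digit matches 9^1 = 9.

9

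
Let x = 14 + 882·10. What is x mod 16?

882·10 = 8820.
8820 = 551·16 + 4, so 8820 mod 16 = 4.
(14 + 4) mod 16 = 2.

2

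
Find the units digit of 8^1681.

8

The units digit of 8^n cycles with period 4: 8, 4, 2, 6, …
1681 leaves remainder 1 on division by 4, so 8^1681 ends in 8.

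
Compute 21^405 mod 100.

1

Successive squares of 21 mod 100: 21^1≡21, 21^2≡41, 21^4≡81, 21^8≡61, 21^16≡21, 21^32≡41, 21^64≡81, 21^128≡61, 21^256≡21.
Since 405 = 1 + 4 + 16 + 128 + 256 in binary, 21^405 ≡ 21·81·21·61·21 ≡ 1 (mod 100).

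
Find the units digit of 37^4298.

9

The units digit of 37^n cycles with period 4: 7, 9, 3, 1, …
4298 mod 4 = 2, so the last digit matches 7^2 = 9.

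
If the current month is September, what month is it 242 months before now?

July

242 − 20·12 = 2, so 242 ≡ 2 (mod 12).
September − 2 months → July.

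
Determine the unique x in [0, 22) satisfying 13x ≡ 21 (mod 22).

5

13⁻¹ ≡ 17 (mod 22) because 13·17 = 221 = 10·22 + 1.
Multiplying both sides by 17: x ≡ 17·21 = 357 ≡ 5 (mod 22).
Check: 13·5 = 65 = 2·22 + 21.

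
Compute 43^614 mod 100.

Successive squares of 43 mod 100: 43^1≡43, 43^2≡49, 43^4≡1, 43^8≡1, 43^16≡1, 43^32≡1, 43^64≡1, 43^128≡1, 43^256≡1, 43^512≡1.
614 = 2 + 4 + 32 + 64 + 512, so 43^614 ≡ 49·1·1·1·1 ≡ 49 (mod 100).

49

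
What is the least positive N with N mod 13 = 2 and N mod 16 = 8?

184

x ≡ 2 (mod 13) gives x ∈ {2, 15, 28, 41, 54, 67, 80, 93, …}.
The first of these with x mod 16 = 8 is 184.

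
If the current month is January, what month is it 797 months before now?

797 mod 12 = 5 (since 66·12 = 792).
January − 5 months → August.

August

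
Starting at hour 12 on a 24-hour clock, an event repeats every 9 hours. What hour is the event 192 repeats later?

192·9 = 1728.
1728 = 72·24 + 0, so 1728 mod 24 = 0.
(12 + 0) mod 24 = 12.

12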